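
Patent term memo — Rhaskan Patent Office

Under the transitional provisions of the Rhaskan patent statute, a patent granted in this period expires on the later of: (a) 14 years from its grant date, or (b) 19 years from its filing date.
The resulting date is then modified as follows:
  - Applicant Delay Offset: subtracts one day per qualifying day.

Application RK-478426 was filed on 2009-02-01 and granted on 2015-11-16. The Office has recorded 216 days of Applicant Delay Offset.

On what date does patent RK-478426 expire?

(a) grant + 14 years → 16 November 2029.
(b) filing + 19 years → 1 February 2028.
Later of the two: 16 November 2029.
Applicant Delay Offset: −216 days → 14 April 2029.

2029-04-14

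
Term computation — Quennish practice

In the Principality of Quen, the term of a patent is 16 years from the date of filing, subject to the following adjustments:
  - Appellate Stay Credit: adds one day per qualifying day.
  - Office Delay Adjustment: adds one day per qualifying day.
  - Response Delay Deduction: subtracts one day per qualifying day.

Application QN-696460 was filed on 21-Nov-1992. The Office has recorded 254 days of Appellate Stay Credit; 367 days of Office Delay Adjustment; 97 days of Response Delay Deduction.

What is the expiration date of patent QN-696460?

2010-04-29

Base term: filing date + 16 years → 21 November 2008.
Appellate Stay Credit: +254 days → 2 August 2009.
Office Delay Adjustment: +367 days → 4 August 2010.
Response Delay Deduction: −97 days → 29 April 2010.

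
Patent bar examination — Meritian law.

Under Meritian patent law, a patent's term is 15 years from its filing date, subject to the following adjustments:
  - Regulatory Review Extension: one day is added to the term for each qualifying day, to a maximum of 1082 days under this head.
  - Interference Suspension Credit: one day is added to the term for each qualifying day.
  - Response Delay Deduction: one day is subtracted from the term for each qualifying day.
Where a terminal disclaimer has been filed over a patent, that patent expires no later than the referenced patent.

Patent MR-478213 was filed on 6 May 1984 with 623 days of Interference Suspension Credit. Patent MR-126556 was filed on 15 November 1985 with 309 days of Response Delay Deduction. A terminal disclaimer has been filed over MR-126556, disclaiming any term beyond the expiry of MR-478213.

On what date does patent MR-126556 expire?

Natural term of MR-126556:
  Base: filing + 15 years → 15 November 2000.
  Response Delay Deduction: −309 days → 11 January 2000.
Expiry of referenced patent MR-478213:
  Base: filing + 15 years → 6 May 1999.
  Interference Suspension Credit: +623 days → 18 January 2001.
Terminal disclaimer: MR-126556 expires on the earlier of 11 January 2000 and 18 January 2001.

2000-01-11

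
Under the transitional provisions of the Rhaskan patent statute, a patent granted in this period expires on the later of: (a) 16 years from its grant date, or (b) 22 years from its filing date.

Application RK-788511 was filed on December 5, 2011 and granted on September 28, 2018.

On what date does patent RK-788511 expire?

2034-09-28

(a) grant + 16 years → 28 September 2034.
(b) filing + 22 years → 5 December 2033.
Later of the two: 28 September 2034.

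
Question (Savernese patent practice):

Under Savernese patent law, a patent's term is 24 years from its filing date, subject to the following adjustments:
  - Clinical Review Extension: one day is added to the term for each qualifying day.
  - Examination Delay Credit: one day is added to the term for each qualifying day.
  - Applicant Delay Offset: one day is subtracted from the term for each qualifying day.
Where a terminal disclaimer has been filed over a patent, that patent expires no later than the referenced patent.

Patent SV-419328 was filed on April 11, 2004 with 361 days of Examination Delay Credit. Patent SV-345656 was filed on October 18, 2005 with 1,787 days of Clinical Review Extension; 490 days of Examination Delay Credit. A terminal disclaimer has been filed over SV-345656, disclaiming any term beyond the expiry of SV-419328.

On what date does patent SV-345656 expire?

Natural term of SV-345656:
  Base: filing + 24 years → 18 October 2029.
  Clinical Review Extension: +1787 days → 9 September 2034.
  Examination Delay Credit: +490 days → 12 January 2036.
Expiry of referenced patent SV-419328:
  Base: filing + 24 years → 11 April 2028.
  Examination Delay Credit: +361 days → 7 April 2029.
Terminal disclaimer: SV-345656 expires on the earlier of 12 January 2036 and 7 April 2029.

April 7, 2029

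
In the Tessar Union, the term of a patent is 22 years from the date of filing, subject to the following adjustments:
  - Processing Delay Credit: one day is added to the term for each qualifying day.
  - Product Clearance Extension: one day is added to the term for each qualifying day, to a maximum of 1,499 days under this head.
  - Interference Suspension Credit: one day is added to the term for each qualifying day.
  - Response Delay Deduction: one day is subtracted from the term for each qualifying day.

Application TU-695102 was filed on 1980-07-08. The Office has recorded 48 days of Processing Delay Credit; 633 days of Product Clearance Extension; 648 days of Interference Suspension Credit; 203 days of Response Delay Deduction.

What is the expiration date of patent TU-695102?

Base term: filing date + 22 years → 8 July 2002.
Processing Delay Credit: +48 days → 25 August 2002.
Product Clearance Extension: 633 days (within the 1499-day cap) → +633 days → 19 May 2004.
Interference Suspension Credit: +648 days → 26 February 2006.
Response Delay Deduction: −203 days → 7 August 2005.

August 7, 2005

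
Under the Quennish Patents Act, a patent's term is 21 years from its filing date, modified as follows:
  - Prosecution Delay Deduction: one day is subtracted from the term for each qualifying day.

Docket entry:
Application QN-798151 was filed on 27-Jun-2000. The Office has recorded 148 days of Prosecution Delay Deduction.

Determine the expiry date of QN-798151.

January 30, 2021

Base term: filing date + 21 years → 27 June 2021.
Prosecution Delay Deduction: −148 days → 30 January 2021.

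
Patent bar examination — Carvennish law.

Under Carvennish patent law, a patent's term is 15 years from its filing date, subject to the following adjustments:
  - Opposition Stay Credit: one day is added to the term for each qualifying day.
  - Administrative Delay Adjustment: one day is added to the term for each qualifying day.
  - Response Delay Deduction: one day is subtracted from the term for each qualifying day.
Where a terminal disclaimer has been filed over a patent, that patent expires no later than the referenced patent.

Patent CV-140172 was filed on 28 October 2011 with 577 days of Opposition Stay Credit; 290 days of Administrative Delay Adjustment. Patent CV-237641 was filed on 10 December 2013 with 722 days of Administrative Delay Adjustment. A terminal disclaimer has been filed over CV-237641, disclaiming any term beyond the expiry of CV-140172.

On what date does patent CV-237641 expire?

2029-03-13

Natural term of CV-237641:
  Base: filing + 15 years → 10 December 2028.
  Administrative Delay Adjustment: +722 days → 2 December 2030.
Expiry of referenced patent CV-140172:
  Base: filing + 15 years → 28 October 2026.
  Opposition Stay Credit: +577 days → 27 May 2028.
  Administrative Delay Adjustment: +290 days → 13 March 2029.
Terminal disclaimer: CV-237641 expires on the earlier of 2 December 2030 and 13 March 2029.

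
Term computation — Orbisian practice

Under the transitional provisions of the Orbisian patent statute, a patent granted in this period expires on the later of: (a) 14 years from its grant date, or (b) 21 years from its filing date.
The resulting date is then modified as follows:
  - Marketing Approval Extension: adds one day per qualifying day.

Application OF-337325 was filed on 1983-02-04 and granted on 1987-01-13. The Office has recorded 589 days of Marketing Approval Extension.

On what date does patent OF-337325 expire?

2005-09-15

(a) grant + 14 years → 13 January 2001.
(b) filing + 21 years → 4 February 2004.
Later of the two: 4 February 2004.
Marketing Approval Extension: +589 days → 15 September 2005.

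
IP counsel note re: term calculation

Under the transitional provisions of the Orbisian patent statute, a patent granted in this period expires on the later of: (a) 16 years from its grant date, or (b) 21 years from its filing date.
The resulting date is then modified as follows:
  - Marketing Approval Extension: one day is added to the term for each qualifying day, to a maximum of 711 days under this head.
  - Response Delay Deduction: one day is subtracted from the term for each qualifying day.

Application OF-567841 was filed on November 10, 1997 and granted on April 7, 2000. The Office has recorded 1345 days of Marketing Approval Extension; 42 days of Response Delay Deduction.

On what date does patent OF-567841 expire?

(a) grant + 16 years → 7 April 2016.
(b) filing + 21 years → 10 November 2018.
Later of the two: 10 November 2018.
Marketing Approval Extension: 1345 days claimed exceeds the 711-day cap, so +711 days → 21 October 2020.
Response Delay Deduction: −42 days → 9 September 2020.

September 9, 2020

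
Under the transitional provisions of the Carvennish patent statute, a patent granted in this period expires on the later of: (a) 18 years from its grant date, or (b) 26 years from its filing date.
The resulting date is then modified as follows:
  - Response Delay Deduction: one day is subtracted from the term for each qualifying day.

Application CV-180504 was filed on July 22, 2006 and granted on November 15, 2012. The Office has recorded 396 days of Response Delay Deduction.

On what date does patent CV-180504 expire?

(a) grant + 18 years → 15 November 2030.
(b) filing + 26 years → 22 July 2032.
Later of the two: 22 July 2032.
Response Delay Deduction: −396 days → 22 June 2031.

June 22, 2031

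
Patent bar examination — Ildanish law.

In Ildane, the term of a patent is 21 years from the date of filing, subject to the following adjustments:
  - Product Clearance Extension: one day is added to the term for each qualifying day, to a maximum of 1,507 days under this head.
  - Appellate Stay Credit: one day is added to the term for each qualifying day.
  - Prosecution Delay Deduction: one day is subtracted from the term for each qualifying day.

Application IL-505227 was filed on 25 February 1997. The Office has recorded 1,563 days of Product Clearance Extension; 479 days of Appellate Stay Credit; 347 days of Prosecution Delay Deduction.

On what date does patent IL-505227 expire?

August 22, 2022

Base term: filing date + 21 years → 25 February 2018.
Product Clearance Extension: 1563 days claimed exceeds the 1507-day cap, so +1507 days → 12 April 2022.
Appellate Stay Credit: +479 days → 4 August 2023.
Prosecution Delay Deduction: −347 days → 22 August 2022.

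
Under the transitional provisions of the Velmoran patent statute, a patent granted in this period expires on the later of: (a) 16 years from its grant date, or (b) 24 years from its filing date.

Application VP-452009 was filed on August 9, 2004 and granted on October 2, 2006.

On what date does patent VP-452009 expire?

2028-08-09

(a) grant + 16 years → 2 October 2022.
(b) filing + 24 years → 9 August 2028.
Later of the two: 9 August 2028.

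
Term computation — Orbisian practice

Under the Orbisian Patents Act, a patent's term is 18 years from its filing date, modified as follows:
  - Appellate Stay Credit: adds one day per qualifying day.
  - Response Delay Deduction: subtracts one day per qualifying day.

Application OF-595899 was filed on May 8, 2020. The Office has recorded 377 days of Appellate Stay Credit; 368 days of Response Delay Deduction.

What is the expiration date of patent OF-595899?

Base term: filing date + 18 years → 8 May 2038.
Appellate Stay Credit: +377 days → 20 May 2039.
Response Delay Deduction: −368 days → 17 May 2038.

May 17, 2038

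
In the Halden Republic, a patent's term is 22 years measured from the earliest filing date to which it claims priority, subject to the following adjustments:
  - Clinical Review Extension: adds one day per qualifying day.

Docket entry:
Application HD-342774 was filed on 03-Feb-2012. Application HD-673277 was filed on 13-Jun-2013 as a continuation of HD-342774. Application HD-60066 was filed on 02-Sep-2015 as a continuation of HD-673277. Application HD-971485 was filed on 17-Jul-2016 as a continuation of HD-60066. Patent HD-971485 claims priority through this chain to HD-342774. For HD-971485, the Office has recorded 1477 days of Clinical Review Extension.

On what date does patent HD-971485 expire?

February 19, 2038

Earliest priority filing: 3 February 2012.
Base term: 3 February 2012 + 22 years → 3 February 2034.
Clinical Review Extension: +1477 days → 19 February 2038.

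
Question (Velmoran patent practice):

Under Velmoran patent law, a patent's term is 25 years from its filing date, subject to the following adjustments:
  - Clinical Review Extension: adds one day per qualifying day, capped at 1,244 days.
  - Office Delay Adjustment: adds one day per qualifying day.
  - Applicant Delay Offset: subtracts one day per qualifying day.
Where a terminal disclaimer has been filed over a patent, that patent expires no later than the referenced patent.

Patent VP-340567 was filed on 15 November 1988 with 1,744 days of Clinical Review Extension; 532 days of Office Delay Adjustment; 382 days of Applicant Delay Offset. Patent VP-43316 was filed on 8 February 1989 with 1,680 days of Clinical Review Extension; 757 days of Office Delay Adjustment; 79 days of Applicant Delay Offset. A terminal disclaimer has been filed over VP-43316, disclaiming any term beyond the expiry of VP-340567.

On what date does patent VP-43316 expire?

2017-09-09

Natural term of VP-43316:
  Base: filing + 25 years → 8 February 2014.
  Clinical Review Extension: 1680 days claimed exceeds the 1244-day cap, so +1244 days → 6 July 2017.
  Office Delay Adjustment: +757 days → 2 August 2019.
  Applicant Delay Offset: −79 days → 15 May 2019.
Expiry of referenced patent VP-340567:
  Base: filing + 25 years → 15 November 2013.
  Clinical Review Extension: 1744 days claimed exceeds the 1244-day cap, so +1244 days → 12 April 2017.
  Office Delay Adjustment: +532 days → 26 September 2018.
  Applicant Delay Offset: −382 days → 9 September 2017.
Terminal disclaimer: VP-43316 expires on the earlier of 15 May 2019 and 9 September 2017.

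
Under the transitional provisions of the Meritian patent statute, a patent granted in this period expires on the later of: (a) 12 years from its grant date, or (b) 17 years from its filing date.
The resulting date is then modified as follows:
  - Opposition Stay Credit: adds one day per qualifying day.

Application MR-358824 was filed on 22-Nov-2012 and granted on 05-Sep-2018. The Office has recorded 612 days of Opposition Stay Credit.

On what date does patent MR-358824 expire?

(a) grant + 12 years → 5 September 2030.
(b) filing + 17 years → 22 November 2029.
Later of the two: 5 September 2030.
Opposition Stay Credit: +612 days → 9 May 2032.

May 9, 2032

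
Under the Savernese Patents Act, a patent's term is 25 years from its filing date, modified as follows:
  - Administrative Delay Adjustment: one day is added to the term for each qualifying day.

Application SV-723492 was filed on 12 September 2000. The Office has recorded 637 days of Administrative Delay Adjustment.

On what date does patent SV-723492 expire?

Base term: filing date + 25 years → 12 September 2025.
Administrative Delay Adjustment: +637 days → 11 June 2027.

2027-06-11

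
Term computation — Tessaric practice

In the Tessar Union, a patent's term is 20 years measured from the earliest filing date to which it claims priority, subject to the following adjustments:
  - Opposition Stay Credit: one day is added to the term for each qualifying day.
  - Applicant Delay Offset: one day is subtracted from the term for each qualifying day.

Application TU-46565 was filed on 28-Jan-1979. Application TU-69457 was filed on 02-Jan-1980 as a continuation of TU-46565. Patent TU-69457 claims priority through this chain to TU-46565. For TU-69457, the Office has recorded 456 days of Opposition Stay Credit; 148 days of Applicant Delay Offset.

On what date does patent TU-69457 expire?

Earliest priority filing: 28 January 1979.
Base term: 28 January 1979 + 20 years → 28 January 1999.
Opposition Stay Credit: +456 days → 28 April 2000.
Applicant Delay Offset: −148 days → 2 December 1999.

1999-12-02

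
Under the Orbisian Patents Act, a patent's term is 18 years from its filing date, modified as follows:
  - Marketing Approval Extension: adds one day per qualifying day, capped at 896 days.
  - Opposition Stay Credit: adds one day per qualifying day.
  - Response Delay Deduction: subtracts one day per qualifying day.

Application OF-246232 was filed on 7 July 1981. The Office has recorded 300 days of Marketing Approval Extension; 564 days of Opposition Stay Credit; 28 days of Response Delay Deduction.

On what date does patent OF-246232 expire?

2001-10-20

Base term: filing date + 18 years → 7 July 1999.
Marketing Approval Extension: 300 days (within the 896-day cap) → +300 days → 2 May 2000.
Opposition Stay Credit: +564 days → 17 November 2001.
Response Delay Deduction: −28 days → 20 October 2001.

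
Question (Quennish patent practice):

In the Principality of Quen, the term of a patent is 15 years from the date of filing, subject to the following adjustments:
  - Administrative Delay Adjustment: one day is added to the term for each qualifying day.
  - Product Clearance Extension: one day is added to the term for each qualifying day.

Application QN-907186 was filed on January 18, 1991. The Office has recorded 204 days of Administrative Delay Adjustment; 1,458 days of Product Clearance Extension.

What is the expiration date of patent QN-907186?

2010-08-07

Base term: filing date + 15 years → 18 January 2006.
Administrative Delay Adjustment: +204 days → 10 August 2006.
Product Clearance Extension: +1458 days → 7 August 2010.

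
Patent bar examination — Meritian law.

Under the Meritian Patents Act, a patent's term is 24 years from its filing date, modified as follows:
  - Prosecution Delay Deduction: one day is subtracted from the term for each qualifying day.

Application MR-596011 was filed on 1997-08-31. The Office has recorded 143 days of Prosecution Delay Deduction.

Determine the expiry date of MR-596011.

April 10, 2021

Base term: filing date + 24 years → 31 August 2021.
Prosecution Delay Deduction: −143 days → 10 April 2021.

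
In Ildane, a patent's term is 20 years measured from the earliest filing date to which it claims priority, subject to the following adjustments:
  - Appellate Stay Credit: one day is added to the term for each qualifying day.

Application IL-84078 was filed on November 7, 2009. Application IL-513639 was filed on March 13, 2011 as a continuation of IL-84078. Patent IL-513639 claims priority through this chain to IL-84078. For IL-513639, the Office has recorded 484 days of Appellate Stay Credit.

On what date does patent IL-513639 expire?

Earliest priority filing: 7 November 2009.
Base term: 7 November 2009 + 20 years → 7 November 2029.
Appellate Stay Credit: +484 days → 6 March 2031.

2031-03-06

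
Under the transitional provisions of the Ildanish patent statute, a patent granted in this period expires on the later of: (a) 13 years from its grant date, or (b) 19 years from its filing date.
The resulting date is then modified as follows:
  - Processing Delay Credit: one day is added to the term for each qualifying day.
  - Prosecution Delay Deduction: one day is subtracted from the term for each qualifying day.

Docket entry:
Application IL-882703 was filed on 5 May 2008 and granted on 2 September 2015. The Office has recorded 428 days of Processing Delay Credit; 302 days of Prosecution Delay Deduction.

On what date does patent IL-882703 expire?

January 6, 2029

(a) grant + 13 years → 2 September 2028.
(b) filing + 19 years → 5 May 2027.
Later of the two: 2 September 2028.
Processing Delay Credit: +428 days → 4 November 2029.
Prosecution Delay Deduction: −302 days → 6 January 2029.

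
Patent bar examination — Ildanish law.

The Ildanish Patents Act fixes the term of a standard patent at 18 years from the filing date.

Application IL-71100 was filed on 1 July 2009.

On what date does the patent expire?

2027-07-01

Filing date + 18 years → 1 July 2027.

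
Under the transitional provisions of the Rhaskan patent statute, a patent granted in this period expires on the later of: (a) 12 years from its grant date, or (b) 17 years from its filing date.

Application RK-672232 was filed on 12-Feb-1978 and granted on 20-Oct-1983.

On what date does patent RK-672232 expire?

(a) grant + 12 years → 20 October 1995.
(b) filing + 17 years → 12 February 1995.
Later of the two: 20 October 1995.

1995-10-20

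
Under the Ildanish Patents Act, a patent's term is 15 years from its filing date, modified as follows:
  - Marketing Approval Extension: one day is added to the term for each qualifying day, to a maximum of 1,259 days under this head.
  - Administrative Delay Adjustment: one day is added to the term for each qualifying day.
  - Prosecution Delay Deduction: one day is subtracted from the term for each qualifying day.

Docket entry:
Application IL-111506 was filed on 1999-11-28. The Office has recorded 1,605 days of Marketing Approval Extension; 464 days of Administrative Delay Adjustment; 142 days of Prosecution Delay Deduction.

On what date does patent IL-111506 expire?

Base term: filing date + 15 years → 28 November 2014.
Marketing Approval Extension: 1605 days claimed exceeds the 1259-day cap, so +1259 days → 10 May 2018.
Administrative Delay Adjustment: +464 days → 17 August 2019.
Prosecution Delay Deduction: −142 days → 28 March 2019.

2019-03-28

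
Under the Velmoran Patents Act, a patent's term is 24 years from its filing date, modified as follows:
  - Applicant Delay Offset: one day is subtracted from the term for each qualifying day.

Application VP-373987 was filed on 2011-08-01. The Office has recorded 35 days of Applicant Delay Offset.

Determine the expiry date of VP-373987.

Base term: filing date + 24 years → 1 August 2035.
Applicant Delay Offset: −35 days → 27 June 2035.

2035-06-27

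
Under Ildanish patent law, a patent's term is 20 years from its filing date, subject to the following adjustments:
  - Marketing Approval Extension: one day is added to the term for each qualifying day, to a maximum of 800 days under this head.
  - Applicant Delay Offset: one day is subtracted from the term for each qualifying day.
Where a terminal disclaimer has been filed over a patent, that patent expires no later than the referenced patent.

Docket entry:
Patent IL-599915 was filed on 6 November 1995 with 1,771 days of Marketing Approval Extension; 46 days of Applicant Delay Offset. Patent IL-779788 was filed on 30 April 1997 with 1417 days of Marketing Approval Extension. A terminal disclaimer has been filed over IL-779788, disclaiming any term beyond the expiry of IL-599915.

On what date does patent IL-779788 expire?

Natural term of IL-779788:
  Base: filing + 20 years → 30 April 2017.
  Marketing Approval Extension: 1417 days claimed exceeds the 800-day cap, so +800 days → 9 July 2019.
Expiry of referenced patent IL-599915:
  Base: filing + 20 years → 6 November 2015.
  Marketing Approval Extension: 1771 days claimed exceeds the 800-day cap, so +800 days → 14 January 2018.
  Applicant Delay Offset: −46 days → 29 November 2017.
Terminal disclaimer: IL-779788 expires on the earlier of 9 July 2019 and 29 November 2017.

2017-11-29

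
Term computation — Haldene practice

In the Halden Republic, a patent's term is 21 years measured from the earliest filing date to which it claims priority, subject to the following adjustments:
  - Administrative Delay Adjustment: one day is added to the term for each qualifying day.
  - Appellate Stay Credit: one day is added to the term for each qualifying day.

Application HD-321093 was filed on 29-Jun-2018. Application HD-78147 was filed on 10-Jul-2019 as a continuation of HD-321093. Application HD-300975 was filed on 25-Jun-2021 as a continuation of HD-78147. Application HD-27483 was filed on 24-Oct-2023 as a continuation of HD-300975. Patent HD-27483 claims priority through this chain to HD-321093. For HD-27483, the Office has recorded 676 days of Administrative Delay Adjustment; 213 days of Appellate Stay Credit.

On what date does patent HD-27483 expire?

2041-12-04

Earliest priority filing: 29 June 2018.
Base term: 29 June 2018 + 21 years → 29 June 2039.
Administrative Delay Adjustment: +676 days → 5 May 2041.
Appellate Stay Credit: +213 days → 4 December 2041.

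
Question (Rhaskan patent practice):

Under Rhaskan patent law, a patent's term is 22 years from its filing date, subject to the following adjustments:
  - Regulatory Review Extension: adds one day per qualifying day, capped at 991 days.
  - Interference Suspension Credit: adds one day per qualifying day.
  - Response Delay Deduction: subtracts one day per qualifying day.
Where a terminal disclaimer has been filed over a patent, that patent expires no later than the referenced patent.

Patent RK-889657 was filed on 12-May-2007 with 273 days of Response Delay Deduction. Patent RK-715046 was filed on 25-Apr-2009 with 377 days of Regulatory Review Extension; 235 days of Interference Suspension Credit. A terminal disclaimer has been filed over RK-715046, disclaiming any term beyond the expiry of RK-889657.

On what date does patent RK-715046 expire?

August 12, 2028

Natural term of RK-715046:
  Base: filing + 22 years → 25 April 2031.
  Regulatory Review Extension: 377 days (within the 991-day cap) → +377 days → 6 May 2032.
  Interference Suspension Credit: +235 days → 27 December 2032.
Expiry of referenced patent RK-889657:
  Base: filing + 22 years → 12 May 2029.
  Response Delay Deduction: −273 days → 12 August 2028.
Terminal disclaimer: RK-715046 expires on the earlier of 27 December 2032 and 12 August 2028.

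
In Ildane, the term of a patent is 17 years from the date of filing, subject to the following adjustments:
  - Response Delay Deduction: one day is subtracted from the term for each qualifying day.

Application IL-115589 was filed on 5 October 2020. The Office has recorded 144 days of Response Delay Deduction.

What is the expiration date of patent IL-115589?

Base term: filing date + 17 years → 5 October 2037.
Response Delay Deduction: −144 days → 14 May 2037.

2037-05-14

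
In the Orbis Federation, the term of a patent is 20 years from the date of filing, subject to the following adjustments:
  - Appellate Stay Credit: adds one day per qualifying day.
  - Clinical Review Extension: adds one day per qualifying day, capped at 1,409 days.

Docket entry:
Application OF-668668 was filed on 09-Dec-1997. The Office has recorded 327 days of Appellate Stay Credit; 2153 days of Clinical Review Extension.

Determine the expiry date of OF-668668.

Base term: filing date + 20 years → 9 December 2017.
Appellate Stay Credit: +327 days → 1 November 2018.
Clinical Review Extension: 2153 days claimed exceeds the 1409-day cap, so +1409 days → 10 September 2022.

2022-09-10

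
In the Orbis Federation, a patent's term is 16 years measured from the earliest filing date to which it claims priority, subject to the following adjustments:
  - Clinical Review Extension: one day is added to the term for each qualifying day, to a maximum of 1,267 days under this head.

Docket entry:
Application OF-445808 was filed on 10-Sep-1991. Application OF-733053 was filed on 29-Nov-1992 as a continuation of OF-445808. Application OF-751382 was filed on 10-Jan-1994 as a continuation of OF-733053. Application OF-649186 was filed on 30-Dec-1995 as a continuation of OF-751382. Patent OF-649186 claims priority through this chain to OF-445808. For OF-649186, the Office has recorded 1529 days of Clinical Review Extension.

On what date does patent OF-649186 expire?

Earliest priority filing: 10 September 1991.
Base term: 10 September 1991 + 16 years → 10 September 2007.
Clinical Review Extension: 1529 days claimed exceeds the 1267-day cap, so +1267 days → 28 February 2011.

February 28, 2011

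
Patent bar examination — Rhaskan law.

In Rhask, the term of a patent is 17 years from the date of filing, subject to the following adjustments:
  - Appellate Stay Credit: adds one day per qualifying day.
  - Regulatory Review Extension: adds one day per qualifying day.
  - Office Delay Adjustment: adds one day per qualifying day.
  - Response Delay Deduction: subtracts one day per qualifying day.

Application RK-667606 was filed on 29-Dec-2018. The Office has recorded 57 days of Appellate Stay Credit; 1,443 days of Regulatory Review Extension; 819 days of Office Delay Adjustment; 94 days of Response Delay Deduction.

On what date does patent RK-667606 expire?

2042-01-31

Base term: filing date + 17 years → 29 December 2035.
Appellate Stay Credit: +57 days → 24 February 2036.
Regulatory Review Extension: +1443 days → 6 February 2040.
Office Delay Adjustment: +819 days → 5 May 2042.
Response Delay Deduction: −94 days → 31 January 2042.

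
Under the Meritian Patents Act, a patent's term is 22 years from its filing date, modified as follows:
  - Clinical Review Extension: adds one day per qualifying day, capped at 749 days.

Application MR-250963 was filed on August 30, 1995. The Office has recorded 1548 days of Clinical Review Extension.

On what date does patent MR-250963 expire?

September 18, 2019

Base term: filing date + 22 years → 30 August 2017.
Clinical Review Extension: 1548 days claimed exceeds the 749-day cap, so +749 days → 18 September 2019.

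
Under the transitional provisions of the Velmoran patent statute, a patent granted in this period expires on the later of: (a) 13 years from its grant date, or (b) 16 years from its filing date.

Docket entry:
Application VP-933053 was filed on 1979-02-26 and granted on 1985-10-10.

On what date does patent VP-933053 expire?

October 10, 1998

(a) grant + 13 years → 10 October 1998.
(b) filing + 16 years → 26 February 1995.
Later of the two: 10 October 1998.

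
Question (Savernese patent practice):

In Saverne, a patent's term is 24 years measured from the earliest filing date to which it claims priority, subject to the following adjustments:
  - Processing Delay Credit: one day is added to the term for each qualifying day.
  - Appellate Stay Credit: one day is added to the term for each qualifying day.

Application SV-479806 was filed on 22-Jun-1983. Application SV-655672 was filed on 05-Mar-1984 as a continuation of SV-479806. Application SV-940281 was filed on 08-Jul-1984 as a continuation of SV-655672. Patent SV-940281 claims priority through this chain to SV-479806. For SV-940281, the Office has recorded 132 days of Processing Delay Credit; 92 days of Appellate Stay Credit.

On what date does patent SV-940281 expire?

Earliest priority filing: 22 June 1983.
Base term: 22 June 1983 + 24 years → 22 June 2007.
Processing Delay Credit: +132 days → 1 November 2007.
Appellate Stay Credit: +92 days → 1 February 2008.

2008-02-01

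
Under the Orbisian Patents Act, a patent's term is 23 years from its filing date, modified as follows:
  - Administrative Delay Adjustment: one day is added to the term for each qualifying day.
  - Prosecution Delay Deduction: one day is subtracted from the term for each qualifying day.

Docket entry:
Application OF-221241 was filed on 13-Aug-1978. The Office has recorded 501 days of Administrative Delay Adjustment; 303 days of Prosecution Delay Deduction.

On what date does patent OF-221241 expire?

Base term: filing date + 23 years → 13 August 2001.
Administrative Delay Adjustment: +501 days → 27 December 2002.
Prosecution Delay Deduction: −303 days → 27 February 2002.

2002-02-27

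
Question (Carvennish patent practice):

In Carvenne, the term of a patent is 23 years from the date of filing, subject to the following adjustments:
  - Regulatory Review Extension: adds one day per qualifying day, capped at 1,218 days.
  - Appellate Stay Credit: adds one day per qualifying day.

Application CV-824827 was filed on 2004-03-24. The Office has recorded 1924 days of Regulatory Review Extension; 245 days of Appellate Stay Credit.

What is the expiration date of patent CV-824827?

Base term: filing date + 23 years → 24 March 2027.
Regulatory Review Extension: 1924 days claimed exceeds the 1218-day cap, so +1218 days → 24 July 2030.
Appellate Stay Credit: +245 days → 26 March 2031.

2031-03-26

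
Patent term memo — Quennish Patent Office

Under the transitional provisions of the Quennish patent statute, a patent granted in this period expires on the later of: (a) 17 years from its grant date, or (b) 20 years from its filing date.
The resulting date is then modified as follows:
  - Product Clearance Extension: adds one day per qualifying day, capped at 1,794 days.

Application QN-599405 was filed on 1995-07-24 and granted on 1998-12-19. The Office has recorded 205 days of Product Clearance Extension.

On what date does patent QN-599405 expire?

(a) grant + 17 years → 19 December 2015.
(b) filing + 20 years → 24 July 2015.
Later of the two: 19 December 2015.
Product Clearance Extension: 205 days (within the 1794-day cap) → +205 days → 11 July 2016.

2016-07-11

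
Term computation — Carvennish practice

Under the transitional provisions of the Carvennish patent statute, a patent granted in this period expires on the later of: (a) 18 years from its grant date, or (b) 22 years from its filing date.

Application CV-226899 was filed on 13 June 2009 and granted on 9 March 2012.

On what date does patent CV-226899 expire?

2031-06-13

(a) grant + 18 years → 9 March 2030.
(b) filing + 22 years → 13 June 2031.
Later of the two: 13 June 2031.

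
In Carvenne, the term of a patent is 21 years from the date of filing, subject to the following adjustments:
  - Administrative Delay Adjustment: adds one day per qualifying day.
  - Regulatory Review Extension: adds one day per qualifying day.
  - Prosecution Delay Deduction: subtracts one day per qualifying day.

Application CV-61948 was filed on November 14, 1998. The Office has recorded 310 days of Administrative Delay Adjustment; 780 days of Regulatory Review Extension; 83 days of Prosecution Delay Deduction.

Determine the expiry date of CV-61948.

Base term: filing date + 21 years → 14 November 2019.
Administrative Delay Adjustment: +310 days → 19 September 2020.
Regulatory Review Extension: +780 days → 8 November 2022.
Prosecution Delay Deduction: −83 days → 17 August 2022.

2022-08-17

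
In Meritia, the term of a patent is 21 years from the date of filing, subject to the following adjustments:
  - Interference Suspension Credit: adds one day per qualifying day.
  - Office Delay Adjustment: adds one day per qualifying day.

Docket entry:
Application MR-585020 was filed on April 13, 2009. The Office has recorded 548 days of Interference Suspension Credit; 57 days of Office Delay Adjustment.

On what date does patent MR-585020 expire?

2031-12-09

Base term: filing date + 21 years → 13 April 2030.
Interference Suspension Credit: +548 days → 13 October 2031.
Office Delay Adjustment: +57 days → 9 December 2031.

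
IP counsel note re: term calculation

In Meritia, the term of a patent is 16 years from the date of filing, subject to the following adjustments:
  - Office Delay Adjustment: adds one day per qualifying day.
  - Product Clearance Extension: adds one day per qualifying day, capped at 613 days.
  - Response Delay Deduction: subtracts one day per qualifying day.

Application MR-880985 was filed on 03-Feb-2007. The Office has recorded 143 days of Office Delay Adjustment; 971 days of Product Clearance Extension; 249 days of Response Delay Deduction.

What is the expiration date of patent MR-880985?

June 24, 2024

Base term: filing date + 16 years → 3 February 2023.
Office Delay Adjustment: +143 days → 26 June 2023.
Product Clearance Extension: 971 days claimed exceeds the 613-day cap, so +613 days → 28 February 2025.
Response Delay Deduction: −249 days → 24 June 2024.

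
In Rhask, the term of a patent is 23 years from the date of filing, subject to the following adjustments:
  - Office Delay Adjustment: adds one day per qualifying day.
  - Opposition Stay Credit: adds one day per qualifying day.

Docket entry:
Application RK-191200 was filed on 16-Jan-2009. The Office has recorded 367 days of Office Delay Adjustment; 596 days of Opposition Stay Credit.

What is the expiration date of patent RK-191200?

Base term: filing date + 23 years → 16 January 2032.
Office Delay Adjustment: +367 days → 17 January 2033.
Opposition Stay Credit: +596 days → 5 September 2034.

2034-09-05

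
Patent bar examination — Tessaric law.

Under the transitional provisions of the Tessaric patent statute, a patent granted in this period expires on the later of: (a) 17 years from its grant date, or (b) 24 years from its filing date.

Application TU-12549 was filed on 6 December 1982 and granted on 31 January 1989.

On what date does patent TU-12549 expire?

(a) grant + 17 years → 31 January 2006.
(b) filing + 24 years → 6 December 2006.
Later of the two: 6 December 2006.

2006-12-06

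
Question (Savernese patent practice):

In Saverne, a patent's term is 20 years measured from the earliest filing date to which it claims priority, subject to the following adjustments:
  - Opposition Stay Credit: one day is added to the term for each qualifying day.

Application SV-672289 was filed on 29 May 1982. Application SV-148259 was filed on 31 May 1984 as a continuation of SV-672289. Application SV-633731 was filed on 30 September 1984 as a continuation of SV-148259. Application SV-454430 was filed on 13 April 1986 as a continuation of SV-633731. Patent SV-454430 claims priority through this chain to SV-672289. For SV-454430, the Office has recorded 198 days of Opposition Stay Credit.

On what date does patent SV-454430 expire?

Earliest priority filing: 29 May 1982.
Base term: 29 May 1982 + 20 years → 29 May 2002.
Opposition Stay Credit: +198 days → 13 December 2002.

2002-12-13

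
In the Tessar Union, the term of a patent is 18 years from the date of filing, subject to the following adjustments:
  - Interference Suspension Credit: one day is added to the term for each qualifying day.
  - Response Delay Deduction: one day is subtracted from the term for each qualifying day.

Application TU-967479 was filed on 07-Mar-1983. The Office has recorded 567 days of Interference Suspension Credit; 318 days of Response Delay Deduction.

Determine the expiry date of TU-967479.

Base term: filing date + 18 years → 7 March 2001.
Interference Suspension Credit: +567 days → 25 September 2002.
Response Delay Deduction: −318 days → 11 November 2001.

November 11, 2001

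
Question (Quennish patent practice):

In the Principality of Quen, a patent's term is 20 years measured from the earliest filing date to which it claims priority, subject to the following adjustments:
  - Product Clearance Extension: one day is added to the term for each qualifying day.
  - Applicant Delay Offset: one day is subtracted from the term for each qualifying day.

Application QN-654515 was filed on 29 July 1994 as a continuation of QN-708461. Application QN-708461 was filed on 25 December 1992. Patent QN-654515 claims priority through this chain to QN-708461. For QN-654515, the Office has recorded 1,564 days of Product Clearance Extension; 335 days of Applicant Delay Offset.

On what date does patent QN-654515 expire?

May 7, 2016

Earliest priority filing: 25 December 1992.
Base term: 25 December 1992 + 20 years → 25 December 2012.
Product Clearance Extension: +1564 days → 7 April 2017.
Applicant Delay Offset: −335 days → 7 May 2016.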